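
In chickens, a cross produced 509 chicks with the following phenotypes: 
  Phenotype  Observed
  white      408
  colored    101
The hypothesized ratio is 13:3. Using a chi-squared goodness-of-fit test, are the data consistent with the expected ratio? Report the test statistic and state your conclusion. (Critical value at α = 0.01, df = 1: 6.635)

Total ratio parts = 16. Expected numbers out of 509:
  white: 509 × 13/16 = 413.5625
  colored: 509 × 3/16 = 95.4375
χ² = Σ (O − E)² / E
  white: (408 − 413.5625)² / 413.5625 = 0.0748
  colored: (101 − 95.4375)² / 95.4375 = 0.3242
χ² = 0.0748 + 0.3242 = 0.399
Degrees of freedom = 2 − 1 = 1; critical value at α = 0.01 is 6.635.
Since 0.399 < 6.635, we fail to reject the null hypothesis — the data are consistent with the 13:3 ratio.

0.399; consistent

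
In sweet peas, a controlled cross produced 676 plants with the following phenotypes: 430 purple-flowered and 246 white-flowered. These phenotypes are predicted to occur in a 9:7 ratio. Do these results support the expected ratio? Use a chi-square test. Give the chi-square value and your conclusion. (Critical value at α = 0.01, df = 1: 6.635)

14.878; not consistent

Total ratio parts = 16. Expected numbers out of 676:
  purple-flowered: 676 × 9/16 = 380.25
  white-flowered: 676 × 7/16 = 295.75
χ² = Σ (O − E)² / E
  purple-flowered: (430 − 380.25)² / 380.25 = 6.5090
  white-flowered: (246 − 295.75)² / 295.75 = 8.3688
χ² = 6.5090 + 8.3688 = 14.8778 ≈ 14.878
Degrees of freedom = 2 − 1 = 1; critical value at α = 0.01 is 6.635.
Since 14.878 > 6.635, we reject the null hypothesis — the data do not fit the 9:7 ratio.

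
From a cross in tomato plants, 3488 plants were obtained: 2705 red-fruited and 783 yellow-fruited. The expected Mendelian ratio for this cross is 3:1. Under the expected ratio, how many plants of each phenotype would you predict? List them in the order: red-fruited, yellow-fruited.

Under the 3:1 hypothesis (Σ ratio = 4, N = 3488):
  red-fruited: 3488 × 3/4 = 2616
  yellow-fruited: 3488 × 1/4 = 872

2616, 872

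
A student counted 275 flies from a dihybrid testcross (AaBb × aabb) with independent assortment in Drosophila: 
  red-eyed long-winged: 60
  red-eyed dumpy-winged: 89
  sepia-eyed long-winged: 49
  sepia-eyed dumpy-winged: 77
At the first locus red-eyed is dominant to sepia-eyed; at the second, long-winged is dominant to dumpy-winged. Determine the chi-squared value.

13.742

A dihybrid testcross with independent assortment gives a 1:1:1:1 ratio.
The 1:1:1:1 ratio has 4 parts, so with N = 275 the expected counts are:
  red-eyed long-winged: 275 × 1/4 = 68.75
  red-eyed dumpy-winged: 275 × 1/4 = 68.75
  sepia-eyed long-winged: 275 × 1/4 = 68.75
  sepia-eyed dumpy-winged: 275 × 1/4 = 68.75
χ² = Σ (O − E)² / E
  red-eyed long-winged: (60 − 68.75)² / 68.75 = 1.1136
  red-eyed dumpy-winged: (89 − 68.75)² / 68.75 = 5.9645
  sepia-eyed long-winged: (49 − 68.75)² / 68.75 = 5.6736
  sepia-eyed dumpy-winged: (77 − 68.75)² / 68.75 = 0.9900
χ² = 1.1136 + 5.9645 + 5.6736 + 0.9900 = 13.7417 ≈ 13.742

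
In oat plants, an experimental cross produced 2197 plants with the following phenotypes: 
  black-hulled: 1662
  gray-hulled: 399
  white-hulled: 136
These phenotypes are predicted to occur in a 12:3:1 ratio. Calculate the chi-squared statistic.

0.542

Under the 12:3:1 hypothesis (Σ ratio = 16, N = 2197):
  black-hulled: 2197 × 12/16 = 1647.75
  gray-hulled: 2197 × 3/16 = 411.9375
  white-hulled: 2197 × 1/16 = 137.3125
χ² = Σ (O − E)² / E
  black-hulled: (1662 − 1647.75)² / 1647.75 = 0.1232
  gray-hulled: (399 − 411.9375)² / 411.9375 = 0.4063
  white-hulled: (136 − 137.3125)² / 137.3125 = 0.0125
χ² = 0.1232 + 0.4063 + 0.0125 = 0.542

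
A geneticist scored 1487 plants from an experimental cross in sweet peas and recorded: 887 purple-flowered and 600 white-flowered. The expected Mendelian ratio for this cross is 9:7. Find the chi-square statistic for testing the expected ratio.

6.986

The 9:7 ratio has 16 parts, so with N = 1487 the expected counts are:
  purple-flowered: 1487 × 9/16 = 836.4375
  white-flowered: 1487 × 7/16 = 650.5625
χ² = Σ (O − E)² / E
  purple-flowered: (887 − 836.4375)² / 836.4375 = 3.0565
  white-flowered: (600 − 650.5625)² / 650.5625 = 3.9298
χ² = 3.0565 + 3.9298 = 6.9863 ≈ 6.986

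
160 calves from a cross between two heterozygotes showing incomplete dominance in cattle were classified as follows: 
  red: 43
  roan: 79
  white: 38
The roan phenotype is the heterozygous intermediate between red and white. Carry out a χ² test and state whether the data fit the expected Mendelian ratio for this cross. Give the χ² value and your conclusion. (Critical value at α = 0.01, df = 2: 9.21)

0.338; consistent

With incomplete dominance, a heterozygote × heterozygote cross gives a 1:2:1 phenotypic ratio.
The 1:2:1 ratio has 4 parts, so with N = 160 the expected counts are:
  red: 160 × 1/4 = 40
  roan: 160 × 2/4 = 80
  white: 160 × 1/4 = 40
χ² = Σ (O − E)² / E
  red: (43 − 40)² / 40 = 0.2250
  roan: (79 − 80)² / 80 = 0.0125
  white: (38 − 40)² / 40 = 0.1000
χ² = 0.2250 + 0.0125 + 0.1000 = 0.3375 ≈ 0.338
Degrees of freedom = 3 − 1 = 2; critical value at α = 0.01 is 9.21.
Since 0.338 < 9.21, we fail to reject the null hypothesis — the data are consistent with the 1:2:1 ratio.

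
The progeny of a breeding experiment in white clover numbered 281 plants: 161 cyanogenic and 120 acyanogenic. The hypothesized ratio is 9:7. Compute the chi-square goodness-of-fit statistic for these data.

Under the 9:7 hypothesis (Σ ratio = 16, N = 281):
  cyanogenic: 281 × 9/16 = 158.0625
  acyanogenic: 281 × 7/16 = 122.9375
χ² = Σ (O − E)² / E
  cyanogenic: (161 − 158.0625)² / 158.0625 = 0.0546
  acyanogenic: (120 − 122.9375)² / 122.9375 = 0.0702
χ² = 0.0546 + 0.0702 = 0.1248 ≈ 0.125

0.125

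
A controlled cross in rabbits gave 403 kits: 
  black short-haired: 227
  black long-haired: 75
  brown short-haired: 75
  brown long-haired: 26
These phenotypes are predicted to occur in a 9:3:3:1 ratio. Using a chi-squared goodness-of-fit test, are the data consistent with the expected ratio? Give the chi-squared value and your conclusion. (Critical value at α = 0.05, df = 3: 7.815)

Total ratio parts = 16. Expected numbers out of 403:
  black short-haired: 403 × 9/16 = 226.6875
  black long-haired: 403 × 3/16 = 75.5625
  brown short-haired: 403 × 3/16 = 75.5625
  brown long-haired: 403 × 1/16 = 25.1875
χ² = Σ (O − E)² / E
  black short-haired: (227 − 226.6875)² / 226.6875 = 0.0004
  black long-haired: (75 − 75.5625)² / 75.5625 = 0.0042
  brown short-haired: (75 − 75.5625)² / 75.5625 = 0.0042
  brown long-haired: (26 − 25.1875)² / 25.1875 = 0.0262
χ² = 0.0004 + 0.0042 + 0.0042 + 0.0262 = 0.035
Degrees of freedom = 4 − 1 = 3; critical value at α = 0.05 is 7.815.
Since 0.035 < 7.815, we fail to reject the null hypothesis — the data are consistent with the 9:3:3:1 ratio.

0.035; consistent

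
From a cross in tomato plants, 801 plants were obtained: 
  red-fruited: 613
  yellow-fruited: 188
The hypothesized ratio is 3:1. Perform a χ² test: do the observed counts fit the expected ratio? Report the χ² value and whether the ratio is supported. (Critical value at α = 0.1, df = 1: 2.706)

0.999; consistent

The 3:1 ratio has 4 parts, so with N = 801 the expected counts are:
  red-fruited: 801 × 3/4 = 600.75
  yellow-fruited: 801 × 1/4 = 200.25
χ² = Σ (O − E)² / E
  red-fruited: (613 − 600.75)² / 600.75 = 0.2498
  yellow-fruited: (188 − 200.25)² / 200.25 = 0.7494
χ² = 0.2498 + 0.7494 = 0.9992 ≈ 0.999
Degrees of freedom = 2 − 1 = 1; critical value at α = 0.1 is 2.706.
Since 0.999 < 2.706, we fail to reject the null hypothesis — the data are consistent with the 3:1 ratio.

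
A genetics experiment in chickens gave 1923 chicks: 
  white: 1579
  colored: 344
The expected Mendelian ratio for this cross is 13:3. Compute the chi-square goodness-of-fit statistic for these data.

Total ratio parts = 16. Expected numbers out of 1923:
  white: 1923 × 13/16 = 1562.4375
  colored: 1923 × 3/16 = 360.5625
χ² = Σ (O − E)² / E
  white: (1579 − 1562.4375)² / 1562.4375 = 0.1756
  colored: (344 − 360.5625)² / 360.5625 = 0.7608
χ² = 0.1756 + 0.7608 = 0.9364 ≈ 0.936

0.936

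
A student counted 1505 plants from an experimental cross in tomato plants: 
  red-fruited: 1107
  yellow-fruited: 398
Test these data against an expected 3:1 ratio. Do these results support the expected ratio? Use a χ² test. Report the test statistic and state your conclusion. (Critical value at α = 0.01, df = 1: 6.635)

The 3:1 ratio has 4 parts, so with N = 1505 the expected counts are:
  red-fruited: 1505 × 3/4 = 1128.75
  yellow-fruited: 1505 × 1/4 = 376.25
χ² = Σ (O − E)² / E
  red-fruited: (1107 − 1128.75)² / 1128.75 = 0.4191
  yellow-fruited: (398 − 376.25)² / 376.25 = 1.2573
χ² = 0.4191 + 1.2573 = 1.6764 ≈ 1.676
Degrees of freedom = 2 − 1 = 1; critical value at α = 0.01 is 6.635.
Since 1.676 < 6.635, we fail to reject the null hypothesis — the data are consistent with the 3:1 ratio.

1.676; consistent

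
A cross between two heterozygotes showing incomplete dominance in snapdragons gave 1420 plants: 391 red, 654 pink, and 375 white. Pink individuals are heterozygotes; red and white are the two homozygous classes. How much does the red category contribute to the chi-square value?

3.651

With incomplete dominance, a heterozygote × heterozygote cross gives a 1:2:1 phenotypic ratio.
Under the 1:2:1 hypothesis (Σ ratio = 4, N = 1420):
  red: 1420 × 1/4 = 355
  pink: 1420 × 2/4 = 710
  white: 1420 × 1/4 = 355
Contribution of red: (391 − 355)² / 355 = 3.6507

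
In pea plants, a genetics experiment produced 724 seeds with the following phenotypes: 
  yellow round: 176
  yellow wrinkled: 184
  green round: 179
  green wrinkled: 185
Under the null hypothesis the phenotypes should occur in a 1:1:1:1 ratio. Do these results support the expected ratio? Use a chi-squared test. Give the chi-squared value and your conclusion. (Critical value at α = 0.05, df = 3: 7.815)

0.298; consistent

Total ratio parts = 4. Expected numbers out of 724:
  yellow round: 724 × 1/4 = 181
  yellow wrinkled: 724 × 1/4 = 181
  green round: 724 × 1/4 = 181
  green wrinkled: 724 × 1/4 = 181
χ² = Σ (O − E)² / E
  yellow round: (176 − 181)² / 181 = 0.1381
  yellow wrinkled: (184 − 181)² / 181 = 0.0497
  green round: (179 − 181)² / 181 = 0.0221
  green wrinkled: (185 − 181)² / 181 = 0.0884
χ² = 0.1381 + 0.0497 + 0.0221 + 0.0884 = 0.2983 ≈ 0.298
Degrees of freedom = 4 − 1 = 3; critical value at α = 0.05 is 7.815.
Since 0.298 < 7.815, we fail to reject the null hypothesis — the data are consistent with the 1:1:1:1 ratio.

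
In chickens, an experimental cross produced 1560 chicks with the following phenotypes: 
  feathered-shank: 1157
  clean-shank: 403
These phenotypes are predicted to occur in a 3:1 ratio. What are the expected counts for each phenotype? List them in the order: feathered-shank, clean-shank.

1170, 390

Expected counts for N = 1560 under a 3:1 ratio (total parts = 4):
  feathered-shank: 1560 × 3/4 = 1170
  clean-shank: 1560 × 1/4 = 390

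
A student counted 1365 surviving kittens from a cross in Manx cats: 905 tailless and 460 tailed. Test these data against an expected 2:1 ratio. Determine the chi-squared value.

0.082

Total ratio parts = 3. Expected numbers out of 1365:
  tailless: 1365 × 2/3 = 910
  tailed: 1365 × 1/3 = 455
χ² = Σ (O − E)² / E
  tailless: (905 − 910)² / 910 = 0.0275
  tailed: (460 − 455)² / 455 = 0.0549
χ² = 0.0275 + 0.0549 = 0.0824 ≈ 0.082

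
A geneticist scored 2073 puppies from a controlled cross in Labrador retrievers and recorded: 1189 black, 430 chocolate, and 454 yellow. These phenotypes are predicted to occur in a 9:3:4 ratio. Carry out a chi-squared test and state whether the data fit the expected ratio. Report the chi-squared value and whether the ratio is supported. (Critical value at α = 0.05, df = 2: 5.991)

12.808; not consistent

Expected counts for N = 2073 under a 9:3:4 ratio (total parts = 16):
  black: 2073 × 9/16 = 1166.0625
  chocolate: 2073 × 3/16 = 388.6875
  yellow: 2073 × 4/16 = 518.25
χ² = Σ (O − E)² / E
  black: (1189 − 1166.0625)² / 1166.0625 = 0.4512
  chocolate: (430 − 388.6875)² / 388.6875 = 4.3910
  yellow: (454 − 518.25)² / 518.25 = 7.9654
χ² = 0.4512 + 4.3910 + 7.9654 = 12.8076 ≈ 12.808
Degrees of freedom = 3 − 1 = 2; critical value at α = 0.05 is 5.991.
Since 12.808 > 5.991, we reject the null hypothesis — the data do not fit the 9:3:4 ratio.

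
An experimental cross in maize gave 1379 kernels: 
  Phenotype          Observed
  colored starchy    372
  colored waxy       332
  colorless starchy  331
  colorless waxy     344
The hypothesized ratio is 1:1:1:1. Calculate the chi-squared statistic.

Total ratio parts = 4. Expected numbers out of 1379:
  colored starchy: 1379 × 1/4 = 344.75
  colored waxy: 1379 × 1/4 = 344.75
  colorless starchy: 1379 × 1/4 = 344.75
  colorless waxy: 1379 × 1/4 = 344.75
χ² = Σ (O − E)² / E
  colored starchy: (372 − 344.75)² / 344.75 = 2.1539
  colored waxy: (332 − 344.75)² / 344.75 = 0.4715
  colorless starchy: (331 − 344.75)² / 344.75 = 0.5484
  colorless waxy: (344 − 344.75)² / 344.75 = 0.0016
χ² = 2.1539 + 0.4715 + 0.5484 + 0.0016 = 3.1754 ≈ 3.175

3.175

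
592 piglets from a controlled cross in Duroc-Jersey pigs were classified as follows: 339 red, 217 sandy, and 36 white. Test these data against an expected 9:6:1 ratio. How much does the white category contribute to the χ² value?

0.027

Under the 9:6:1 hypothesis (Σ ratio = 16, N = 592):
  red: 592 × 9/16 = 333
  sandy: 592 × 6/16 = 222
  white: 592 × 1/16 = 37
Contribution of white: (36 − 37)² / 37 = 0.0270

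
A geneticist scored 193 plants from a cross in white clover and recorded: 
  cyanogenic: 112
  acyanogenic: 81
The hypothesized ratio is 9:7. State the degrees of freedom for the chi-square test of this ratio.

A goodness-of-fit test with 2 phenotype classes has df = 2 − 1 = 1.

1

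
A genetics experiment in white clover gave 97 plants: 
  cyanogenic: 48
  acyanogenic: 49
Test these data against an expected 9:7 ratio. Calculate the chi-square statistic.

Under the 9:7 hypothesis (Σ ratio = 16, N = 97):
  cyanogenic: 97 × 9/16 = 54.5625
  acyanogenic: 97 × 7/16 = 42.4375
χ² = Σ (O − E)² / E
  cyanogenic: (48 − 54.5625)² / 54.5625 = 0.7893
  acyanogenic: (49 − 42.4375)² / 42.4375 = 1.0148
χ² = 0.7893 + 1.0148 = 1.8041 ≈ 1.804

1.804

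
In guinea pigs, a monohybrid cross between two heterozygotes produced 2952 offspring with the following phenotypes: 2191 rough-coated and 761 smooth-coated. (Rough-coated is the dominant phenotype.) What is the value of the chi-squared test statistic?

0.956

For a monohybrid cross between heterozygotes with complete dominance, the expected phenotypic ratio is 3:1.
Total ratio parts = 4. Expected numbers out of 2952:
  rough-coated: 2952 × 3/4 = 2214
  smooth-coated: 2952 × 1/4 = 738
χ² = Σ (O − E)² / E
  rough-coated: (2191 − 2214)² / 2214 = 0.2389
  smooth-coated: (761 − 738)² / 738 = 0.7168
χ² = 0.2389 + 0.7168 = 0.9557 ≈ 0.956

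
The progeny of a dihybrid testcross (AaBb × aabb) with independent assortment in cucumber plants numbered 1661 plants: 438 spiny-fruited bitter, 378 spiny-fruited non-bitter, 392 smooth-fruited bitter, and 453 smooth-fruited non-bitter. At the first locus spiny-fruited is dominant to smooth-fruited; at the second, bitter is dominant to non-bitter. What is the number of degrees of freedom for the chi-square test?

A dihybrid testcross with independent assortment gives a 1:1:1:1 ratio.
A goodness-of-fit test with 4 phenotype classes has df = 4 − 1 = 3.

3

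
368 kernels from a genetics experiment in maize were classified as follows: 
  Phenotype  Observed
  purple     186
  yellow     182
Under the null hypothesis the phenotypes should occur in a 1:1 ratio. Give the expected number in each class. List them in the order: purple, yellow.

Total ratio parts = 2. Expected numbers out of 368:
  purple: 368 × 1/2 = 184
  yellow: 368 × 1/2 = 184

184, 184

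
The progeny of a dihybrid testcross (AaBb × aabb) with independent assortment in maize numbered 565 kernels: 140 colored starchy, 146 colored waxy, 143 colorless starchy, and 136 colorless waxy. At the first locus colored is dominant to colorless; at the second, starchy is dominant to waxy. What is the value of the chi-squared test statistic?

0.388

A dihybrid testcross with independent assortment gives a 1:1:1:1 ratio.
Total ratio parts = 4. Expected numbers out of 565:
  colored starchy: 565 × 1/4 = 141.25
  colored waxy: 565 × 1/4 = 141.25
  colorless starchy: 565 × 1/4 = 141.25
  colorless waxy: 565 × 1/4 = 141.25
χ² = Σ (O − E)² / E
  colored starchy: (140 − 141.25)² / 141.25 = 0.0111
  colored waxy: (146 − 141.25)² / 141.25 = 0.1597
  colorless starchy: (143 − 141.25)² / 141.25 = 0.0217
  colorless waxy: (136 − 141.25)² / 141.25 = 0.1951
χ² = 0.0111 + 0.1597 + 0.0217 + 0.1951 = 0.3876 ≈ 0.388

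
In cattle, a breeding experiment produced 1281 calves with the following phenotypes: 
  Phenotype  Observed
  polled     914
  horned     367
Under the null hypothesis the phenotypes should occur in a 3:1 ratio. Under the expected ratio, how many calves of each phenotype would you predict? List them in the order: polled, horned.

The 3:1 ratio has 4 parts, so with N = 1281 the expected counts are:
  polled: 1281 × 3/4 = 960.75
  horned: 1281 × 1/4 = 320.25

960.75, 320.25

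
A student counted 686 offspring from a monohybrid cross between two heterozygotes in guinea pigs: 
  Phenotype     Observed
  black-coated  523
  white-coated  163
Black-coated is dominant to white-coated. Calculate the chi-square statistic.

For a monohybrid cross between heterozygotes with complete dominance, the expected phenotypic ratio is 3:1.
Total ratio parts = 4. Expected numbers out of 686:
  black-coated: 686 × 3/4 = 514.5
  white-coated: 686 × 1/4 = 171.5
χ² = Σ (O − E)² / E
  black-coated: (523 − 514.5)² / 514.5 = 0.1404
  white-coated: (163 − 171.5)² / 171.5 = 0.4213
χ² = 0.1404 + 0.4213 = 0.5617 ≈ 0.562

0.562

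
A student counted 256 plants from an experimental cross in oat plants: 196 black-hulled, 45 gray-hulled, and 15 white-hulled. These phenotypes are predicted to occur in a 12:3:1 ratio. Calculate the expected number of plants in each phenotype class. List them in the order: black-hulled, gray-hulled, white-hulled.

The 12:3:1 ratio has 16 parts, so with N = 256 the expected counts are:
  black-hulled: 256 × 12/16 = 192
  gray-hulled: 256 × 3/16 = 48
  white-hulled: 256 × 1/16 = 16

192, 48, 16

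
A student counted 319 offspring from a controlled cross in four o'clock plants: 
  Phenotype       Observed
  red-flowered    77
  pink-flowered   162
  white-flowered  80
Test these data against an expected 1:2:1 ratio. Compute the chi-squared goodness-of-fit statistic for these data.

0.135

The 1:2:1 ratio has 4 parts, so with N = 319 the expected counts are:
  red-flowered: 319 × 1/4 = 79.75
  pink-flowered: 319 × 2/4 = 159.5
  white-flowered: 319 × 1/4 = 79.75
χ² = Σ (O − E)² / E
  red-flowered: (77 − 79.75)² / 79.75 = 0.0948
  pink-flowered: (162 − 159.5)² / 159.5 = 0.0392
  white-flowered: (80 − 79.75)² / 79.75 = 0.0008
χ² = 0.0948 + 0.0392 + 0.0008 = 0.1348 ≈ 0.135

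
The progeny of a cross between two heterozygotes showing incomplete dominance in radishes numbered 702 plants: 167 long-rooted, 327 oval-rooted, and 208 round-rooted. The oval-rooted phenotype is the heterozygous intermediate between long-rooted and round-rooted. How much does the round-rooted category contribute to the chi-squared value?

With incomplete dominance, a heterozygote × heterozygote cross gives a 1:2:1 phenotypic ratio.
The 1:2:1 ratio has 4 parts, so with N = 702 the expected counts are:
  long-rooted: 702 × 1/4 = 175.5
  oval-rooted: 702 × 2/4 = 351
  round-rooted: 702 × 1/4 = 175.5
Contribution of round-rooted: (208 − 175.5)² / 175.5 = 6.0185

6.019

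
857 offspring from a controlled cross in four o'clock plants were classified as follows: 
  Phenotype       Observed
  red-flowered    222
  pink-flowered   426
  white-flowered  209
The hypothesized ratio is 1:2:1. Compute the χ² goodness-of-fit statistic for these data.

Total ratio parts = 4. Expected numbers out of 857:
  red-flowered: 857 × 1/4 = 214.25
  pink-flowered: 857 × 2/4 = 428.5
  white-flowered: 857 × 1/4 = 214.25
χ² = Σ (O − E)² / E
  red-flowered: (222 − 214.25)² / 214.25 = 0.2803
  pink-flowered: (426 − 428.5)² / 428.5 = 0.0146
  white-flowered: (209 − 214.25)² / 214.25 = 0.1286
χ² = 0.2803 + 0.0146 + 0.1286 = 0.4235 ≈ 0.424

0.424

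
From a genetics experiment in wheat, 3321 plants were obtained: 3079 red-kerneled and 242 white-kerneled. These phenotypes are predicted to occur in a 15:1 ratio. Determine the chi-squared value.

Total ratio parts = 16. Expected numbers out of 3321:
  red-kerneled: 3321 × 15/16 = 3113.4375
  white-kerneled: 3321 × 1/16 = 207.5625
χ² = Σ (O − E)² / E
  red-kerneled: (3079 − 3113.4375)² / 3113.4375 = 0.3809
  white-kerneled: (242 − 207.5625)² / 207.5625 = 5.7137
χ² = 0.3809 + 5.7137 = 6.0946 ≈ 6.095

6.095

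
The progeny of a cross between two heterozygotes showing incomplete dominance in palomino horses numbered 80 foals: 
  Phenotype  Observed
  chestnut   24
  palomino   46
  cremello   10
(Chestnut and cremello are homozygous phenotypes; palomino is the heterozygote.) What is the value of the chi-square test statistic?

With incomplete dominance, a heterozygote × heterozygote cross gives a 1:2:1 phenotypic ratio.
The 1:2:1 ratio has 4 parts, so with N = 80 the expected counts are:
  chestnut: 80 × 1/4 = 20
  palomino: 80 × 2/4 = 40
  cremello: 80 × 1/4 = 20
χ² = Σ (O − E)² / E
  chestnut: (24 − 20)² / 20 = 0.8000
  palomino: (46 − 40)² / 40 = 0.9000
  cremello: (10 − 20)² / 20 = 5.0000
χ² = 0.8000 + 0.9000 + 5.0000 = 6.700

6.700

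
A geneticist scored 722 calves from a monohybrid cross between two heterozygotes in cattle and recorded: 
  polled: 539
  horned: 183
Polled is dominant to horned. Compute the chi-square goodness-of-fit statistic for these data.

0.046

For a monohybrid cross between heterozygotes with complete dominance, the expected phenotypic ratio is 3:1.
Expected counts for N = 722 under a 3:1 ratio (total parts = 4):
  polled: 722 × 3/4 = 541.5
  horned: 722 × 1/4 = 180.5
χ² = Σ (O − E)² / E
  polled: (539 − 541.5)² / 541.5 = 0.0115
  horned: (183 − 180.5)² / 180.5 = 0.0346
χ² = 0.0115 + 0.0346 = 0.0461 ≈ 0.046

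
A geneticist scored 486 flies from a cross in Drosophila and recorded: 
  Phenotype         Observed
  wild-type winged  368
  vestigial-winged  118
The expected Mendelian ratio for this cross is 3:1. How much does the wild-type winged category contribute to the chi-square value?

Under the 3:1 hypothesis (Σ ratio = 4, N = 486):
  wild-type winged: 486 × 3/4 = 364.5
  vestigial-winged: 486 × 1/4 = 121.5
Contribution of wild-type winged: (368 − 364.5)² / 364.5 = 0.0336

0.034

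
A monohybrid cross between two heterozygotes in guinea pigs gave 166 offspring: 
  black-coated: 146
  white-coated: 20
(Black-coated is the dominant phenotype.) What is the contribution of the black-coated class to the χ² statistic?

3.713

For a monohybrid cross between heterozygotes with complete dominance, the expected phenotypic ratio is 3:1.
The 3:1 ratio has 4 parts, so with N = 166 the expected counts are:
  black-coated: 166 × 3/4 = 124.5
  white-coated: 166 × 1/4 = 41.5
Contribution of black-coated: (146 − 124.5)² / 124.5 = 3.7129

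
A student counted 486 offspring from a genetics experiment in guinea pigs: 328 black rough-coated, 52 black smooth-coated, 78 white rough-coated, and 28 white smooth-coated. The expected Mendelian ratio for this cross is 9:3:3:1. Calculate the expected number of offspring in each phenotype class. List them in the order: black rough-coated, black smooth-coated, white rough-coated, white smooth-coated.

Under the 9:3:3:1 hypothesis (Σ ratio = 16, N = 486):
  black rough-coated: 486 × 9/16 = 273.375
  black smooth-coated: 486 × 3/16 = 91.125
  white rough-coated: 486 × 3/16 = 91.125
  white smooth-coated: 486 × 1/16 = 30.375

273.375, 91.125, 91.125, 30.375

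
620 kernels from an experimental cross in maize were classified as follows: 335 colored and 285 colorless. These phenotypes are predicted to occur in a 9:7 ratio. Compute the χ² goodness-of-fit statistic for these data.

1.239

Total ratio parts = 16. Expected numbers out of 620:
  colored: 620 × 9/16 = 348.75
  colorless: 620 × 7/16 = 271.25
χ² = Σ (O − E)² / E
  colored: (335 − 348.75)² / 348.75 = 0.5421
  colorless: (285 − 271.25)² / 271.25 = 0.6970
χ² = 0.5421 + 0.6970 = 1.2391 ≈ 1.239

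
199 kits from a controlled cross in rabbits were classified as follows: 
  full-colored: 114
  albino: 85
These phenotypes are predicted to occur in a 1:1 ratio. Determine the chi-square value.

4.226

Under the 1:1 hypothesis (Σ ratio = 2, N = 199):
  full-colored: 199 × 1/2 = 99.5
  albino: 199 × 1/2 = 99.5
χ² = Σ (O − E)² / E
  full-colored: (114 − 99.5)² / 99.5 = 2.1131
  albino: (85 − 99.5)² / 99.5 = 2.1131
χ² = 2.1131 + 2.1131 = 4.2262 ≈ 4.226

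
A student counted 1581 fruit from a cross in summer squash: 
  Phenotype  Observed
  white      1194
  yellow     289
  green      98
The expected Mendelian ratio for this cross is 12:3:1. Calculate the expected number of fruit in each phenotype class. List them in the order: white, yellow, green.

1185.75, 296.4375, 98.8125

Under the 12:3:1 hypothesis (Σ ratio = 16, N = 1581):
  white: 1581 × 12/16 = 1185.75
  yellow: 1581 × 3/16 = 296.4375
  green: 1581 × 1/16 = 98.8125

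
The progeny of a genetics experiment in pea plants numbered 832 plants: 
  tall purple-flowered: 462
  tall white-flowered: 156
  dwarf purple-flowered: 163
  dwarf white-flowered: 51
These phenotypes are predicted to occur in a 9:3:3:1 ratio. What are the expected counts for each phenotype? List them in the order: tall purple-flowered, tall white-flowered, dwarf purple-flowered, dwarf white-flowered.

468, 156, 156, 52

Total ratio parts = 16. Expected numbers out of 832:
  tall purple-flowered: 832 × 9/16 = 468
  tall white-flowered: 832 × 3/16 = 156
  dwarf purple-flowered: 832 × 3/16 = 156
  dwarf white-flowered: 832 × 1/16 = 52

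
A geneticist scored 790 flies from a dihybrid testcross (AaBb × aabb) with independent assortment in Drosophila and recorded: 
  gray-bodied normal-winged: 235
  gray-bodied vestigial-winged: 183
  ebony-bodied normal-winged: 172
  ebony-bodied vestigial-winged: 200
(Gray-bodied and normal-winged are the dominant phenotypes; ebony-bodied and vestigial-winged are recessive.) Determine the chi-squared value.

A dihybrid testcross with independent assortment gives a 1:1:1:1 ratio.
Under the 1:1:1:1 hypothesis (Σ ratio = 4, N = 790):
  gray-bodied normal-winged: 790 × 1/4 = 197.5
  gray-bodied vestigial-winged: 790 × 1/4 = 197.5
  ebony-bodied normal-winged: 790 × 1/4 = 197.5
  ebony-bodied vestigial-winged: 790 × 1/4 = 197.5
χ² = Σ (O − E)² / E
  gray-bodied normal-winged: (235 − 197.5)² / 197.5 = 7.1203
  gray-bodied vestigial-winged: (183 − 197.5)² / 197.5 = 1.0646
  ebony-bodied normal-winged: (172 − 197.5)² / 197.5 = 3.2924
  ebony-bodied vestigial-winged: (200 − 197.5)² / 197.5 = 0.0316
χ² = 7.1203 + 1.0646 + 3.2924 + 0.0316 = 11.5089 ≈ 11.509

11.509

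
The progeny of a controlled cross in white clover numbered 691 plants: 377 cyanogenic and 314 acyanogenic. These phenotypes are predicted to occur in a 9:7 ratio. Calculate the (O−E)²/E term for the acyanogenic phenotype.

0.452

The 9:7 ratio has 16 parts, so with N = 691 the expected counts are:
  cyanogenic: 691 × 9/16 = 388.6875
  acyanogenic: 691 × 7/16 = 302.3125
Contribution of acyanogenic: (314 − 302.3125)² / 302.3125 = 0.4518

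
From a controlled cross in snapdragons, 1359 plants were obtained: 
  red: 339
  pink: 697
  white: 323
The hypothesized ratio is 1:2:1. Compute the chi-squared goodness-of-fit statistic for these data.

1.278

Total ratio parts = 4. Expected numbers out of 1359:
  red: 1359 × 1/4 = 339.75
  pink: 1359 × 2/4 = 679.5
  white: 1359 × 1/4 = 339.75
χ² = Σ (O − E)² / E
  red: (339 − 339.75)² / 339.75 = 0.0017
  pink: (697 − 679.5)² / 679.5 = 0.4507
  white: (323 − 339.75)² / 339.75 = 0.8258
χ² = 0.0017 + 0.4507 + 0.8258 = 1.2782 ≈ 1.278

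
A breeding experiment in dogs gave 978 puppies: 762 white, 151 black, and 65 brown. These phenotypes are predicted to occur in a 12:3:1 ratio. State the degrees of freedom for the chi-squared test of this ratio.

A goodness-of-fit test with 3 phenotype classes has df = 3 − 1 = 2.

2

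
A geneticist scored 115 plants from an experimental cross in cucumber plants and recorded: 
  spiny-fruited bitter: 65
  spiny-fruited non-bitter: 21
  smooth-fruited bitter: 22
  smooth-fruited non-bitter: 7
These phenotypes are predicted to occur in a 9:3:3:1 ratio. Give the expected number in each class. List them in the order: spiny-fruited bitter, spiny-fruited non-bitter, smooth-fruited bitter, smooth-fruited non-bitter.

64.6875, 21.5625, 21.5625, 7.1875

Under the 9:3:3:1 hypothesis (Σ ratio = 16, N = 115):
  spiny-fruited bitter: 115 × 9/16 = 64.6875
  spiny-fruited non-bitter: 115 × 3/16 = 21.5625
  smooth-fruited bitter: 115 × 3/16 = 21.5625
  smooth-fruited non-bitter: 115 × 1/16 = 7.1875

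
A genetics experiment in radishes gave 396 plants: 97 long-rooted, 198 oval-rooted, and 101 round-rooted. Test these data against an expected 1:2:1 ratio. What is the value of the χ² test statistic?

0.081

The 1:2:1 ratio has 4 parts, so with N = 396 the expected counts are:
  long-rooted: 396 × 1/4 = 99
  oval-rooted: 396 × 2/4 = 198
  round-rooted: 396 × 1/4 = 99
χ² = Σ (O − E)² / E
  long-rooted: (97 − 99)² / 99 = 0.0404
  oval-rooted: (198 − 198)² / 198 = 0.0000
  round-rooted: (101 − 99)² / 99 = 0.0404
χ² = 0.0404 + 0.0000 + 0.0404 = 0.0808 ≈ 0.081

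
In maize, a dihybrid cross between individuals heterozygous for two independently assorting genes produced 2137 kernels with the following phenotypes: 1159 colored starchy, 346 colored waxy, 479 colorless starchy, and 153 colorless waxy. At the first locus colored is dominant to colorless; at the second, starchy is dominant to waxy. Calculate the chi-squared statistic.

A dihybrid F₂ with independent assortment and complete dominance at both loci gives a 9:3:3:1 phenotypic ratio.
Expected counts for N = 2137 under a 9:3:3:1 ratio (total parts = 16):
  colored starchy: 2137 × 9/16 = 1202.0625
  colored waxy: 2137 × 3/16 = 400.6875
  colorless starchy: 2137 × 3/16 = 400.6875
  colorless waxy: 2137 × 1/16 = 133.5625
χ² = Σ (O − E)² / E
  colored starchy: (1159 − 1202.0625)² / 1202.0625 = 1.5427
  colored waxy: (346 − 400.6875)² / 400.6875 = 7.4640
  colorless starchy: (479 − 400.6875)² / 400.6875 = 15.3058
  colorless waxy: (153 − 133.5625)² / 133.5625 = 2.8288
χ² = 1.5427 + 7.4640 + 15.3058 + 2.8288 = 27.1413 ≈ 27.141

27.141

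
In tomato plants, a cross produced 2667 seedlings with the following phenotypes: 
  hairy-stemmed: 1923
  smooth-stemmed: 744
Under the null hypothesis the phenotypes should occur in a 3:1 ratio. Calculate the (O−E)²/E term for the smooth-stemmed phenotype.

8.950

Total ratio parts = 4. Expected numbers out of 2667:
  hairy-stemmed: 2667 × 3/4 = 2000.25
  smooth-stemmed: 2667 × 1/4 = 666.75
Contribution of smooth-stemmed: (744 − 666.75)² / 666.75 = 8.9502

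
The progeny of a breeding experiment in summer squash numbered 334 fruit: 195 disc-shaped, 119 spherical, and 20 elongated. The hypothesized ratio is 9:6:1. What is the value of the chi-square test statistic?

0.619

Under the 9:6:1 hypothesis (Σ ratio = 16, N = 334):
  disc-shaped: 334 × 9/16 = 187.875
  spherical: 334 × 6/16 = 125.25
  elongated: 334 × 1/16 = 20.875
χ² = Σ (O − E)² / E
  disc-shaped: (195 − 187.875)² / 187.875 = 0.2702
  spherical: (119 − 125.25)² / 125.25 = 0.3119
  elongated: (20 − 20.875)² / 20.875 = 0.0367
χ² = 0.2702 + 0.3119 + 0.0367 = 0.6188 ≈ 0.619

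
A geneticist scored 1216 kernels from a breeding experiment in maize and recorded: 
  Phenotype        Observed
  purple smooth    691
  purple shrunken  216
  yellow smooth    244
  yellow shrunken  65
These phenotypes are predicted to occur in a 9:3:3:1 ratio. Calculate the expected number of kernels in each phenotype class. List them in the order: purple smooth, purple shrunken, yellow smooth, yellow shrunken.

Expected counts for N = 1216 under a 9:3:3:1 ratio (total parts = 16):
  purple smooth: 1216 × 9/16 = 684
  purple shrunken: 1216 × 3/16 = 228
  yellow smooth: 1216 × 3/16 = 228
  yellow shrunken: 1216 × 1/16 = 76

684, 228, 228, 76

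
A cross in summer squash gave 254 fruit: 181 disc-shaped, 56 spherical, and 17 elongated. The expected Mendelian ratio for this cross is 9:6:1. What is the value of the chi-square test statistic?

Total ratio parts = 16. Expected numbers out of 254:
  disc-shaped: 254 × 9/16 = 142.875
  spherical: 254 × 6/16 = 95.25
  elongated: 254 × 1/16 = 15.875
χ² = Σ (O − E)² / E
  disc-shaped: (181 − 142.875)² / 142.875 = 10.1733
  spherical: (56 − 95.25)² / 95.25 = 16.1739
  elongated: (17 − 15.875)² / 15.875 = 0.0797
χ² = 10.1733 + 16.1739 + 0.0797 = 26.4269 ≈ 26.427

26.427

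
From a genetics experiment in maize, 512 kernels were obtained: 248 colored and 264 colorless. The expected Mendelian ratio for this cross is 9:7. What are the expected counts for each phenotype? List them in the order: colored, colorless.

Under the 9:7 hypothesis (Σ ratio = 16, N = 512):
  colored: 512 × 9/16 = 288
  colorless: 512 × 7/16 = 224

288, 224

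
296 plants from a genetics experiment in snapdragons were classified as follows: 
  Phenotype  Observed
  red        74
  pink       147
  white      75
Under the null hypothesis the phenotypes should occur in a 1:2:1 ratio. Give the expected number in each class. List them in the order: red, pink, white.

74, 148, 74

Under the 1:2:1 hypothesis (Σ ratio = 4, N = 296):
  red: 296 × 1/4 = 74
  pink: 296 × 2/4 = 148
  white: 296 × 1/4 = 74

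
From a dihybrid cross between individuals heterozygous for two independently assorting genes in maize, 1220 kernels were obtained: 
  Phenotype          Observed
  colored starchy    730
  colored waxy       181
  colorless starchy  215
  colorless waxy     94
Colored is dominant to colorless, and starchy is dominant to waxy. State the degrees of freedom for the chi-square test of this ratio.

3

A dihybrid F₂ with independent assortment and complete dominance at both loci gives a 9:3:3:1 phenotypic ratio.
A goodness-of-fit test with 4 phenotype classes has df = 4 − 1 = 3.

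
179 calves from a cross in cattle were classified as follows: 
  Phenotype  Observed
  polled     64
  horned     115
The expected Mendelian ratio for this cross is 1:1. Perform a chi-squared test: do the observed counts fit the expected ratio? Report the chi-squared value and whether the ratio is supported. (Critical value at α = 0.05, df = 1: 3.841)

Expected counts for N = 179 under a 1:1 ratio (total parts = 2):
  polled: 179 × 1/2 = 89.5
  horned: 179 × 1/2 = 89.5
χ² = Σ (O − E)² / E
  polled: (64 − 89.5)² / 89.5 = 7.2654
  horned: (115 − 89.5)² / 89.5 = 7.2654
χ² = 7.2654 + 7.2654 = 14.5308 ≈ 14.531
Degrees of freedom = 2 − 1 = 1; critical value at α = 0.05 is 3.841.
Since 14.531 > 3.841, we reject the null hypothesis — the data do not fit the 1:1 ratio.

14.531; not consistent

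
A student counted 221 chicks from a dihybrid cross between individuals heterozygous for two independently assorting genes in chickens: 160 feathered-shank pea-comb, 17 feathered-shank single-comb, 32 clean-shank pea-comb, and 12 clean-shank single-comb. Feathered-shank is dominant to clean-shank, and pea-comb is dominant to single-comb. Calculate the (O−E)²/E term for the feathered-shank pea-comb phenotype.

A dihybrid F₂ with independent assortment and complete dominance at both loci gives a 9:3:3:1 phenotypic ratio.
Total ratio parts = 16. Expected numbers out of 221:
  feathered-shank pea-comb: 221 × 9/16 = 124.3125
  feathered-shank single-comb: 221 × 3/16 = 41.4375
  clean-shank pea-comb: 221 × 3/16 = 41.4375
  clean-shank single-comb: 221 × 1/16 = 13.8125
Contribution of feathered-shank pea-comb: (160 − 124.3125)² / 124.3125 = 10.2451

10.245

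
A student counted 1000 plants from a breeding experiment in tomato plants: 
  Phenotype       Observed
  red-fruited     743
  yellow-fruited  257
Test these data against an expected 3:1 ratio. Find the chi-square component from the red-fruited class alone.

0.065

The 3:1 ratio has 4 parts, so with N = 1000 the expected counts are:
  red-fruited: 1000 × 3/4 = 750
  yellow-fruited: 1000 × 1/4 = 250
Contribution of red-fruited: (743 − 750)² / 750 = 0.0653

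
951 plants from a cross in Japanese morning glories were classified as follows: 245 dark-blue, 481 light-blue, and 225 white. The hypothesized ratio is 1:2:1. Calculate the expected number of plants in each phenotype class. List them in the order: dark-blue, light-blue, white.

Expected counts for N = 951 under a 1:2:1 ratio (total parts = 4):
  dark-blue: 951 × 1/4 = 237.75
  light-blue: 951 × 2/4 = 475.5
  white: 951 × 1/4 = 237.75

237.75, 475.5, 237.75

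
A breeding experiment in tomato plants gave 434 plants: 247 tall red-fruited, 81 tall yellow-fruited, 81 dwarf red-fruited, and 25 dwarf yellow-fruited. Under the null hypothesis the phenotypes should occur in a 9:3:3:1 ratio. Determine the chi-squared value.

The 9:3:3:1 ratio has 16 parts, so with N = 434 the expected counts are:
  tall red-fruited: 434 × 9/16 = 244.125
  tall yellow-fruited: 434 × 3/16 = 81.375
  dwarf red-fruited: 434 × 3/16 = 81.375
  dwarf yellow-fruited: 434 × 1/16 = 27.125
χ² = Σ (O − E)² / E
  tall red-fruited: (247 − 244.125)² / 244.125 = 0.0339
  tall yellow-fruited: (81 − 81.375)² / 81.375 = 0.0017
  dwarf red-fruited: (81 − 81.375)² / 81.375 = 0.0017
  dwarf yellow-fruited: (25 − 27.125)² / 27.125 = 0.1665
χ² = 0.0339 + 0.0017 + 0.0017 + 0.1665 = 0.2038 ≈ 0.204

0.204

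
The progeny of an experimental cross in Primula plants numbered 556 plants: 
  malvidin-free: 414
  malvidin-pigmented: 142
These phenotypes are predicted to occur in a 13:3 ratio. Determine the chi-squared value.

Under the 13:3 hypothesis (Σ ratio = 16, N = 556):
  malvidin-free: 556 × 13/16 = 451.75
  malvidin-pigmented: 556 × 3/16 = 104.25
χ² = Σ (O − E)² / E
  malvidin-free: (414 − 451.75)² / 451.75 = 3.1545
  malvidin-pigmented: (142 − 104.25)² / 104.25 = 13.6697
χ² = 3.1545 + 13.6697 = 16.8242 ≈ 16.824

16.824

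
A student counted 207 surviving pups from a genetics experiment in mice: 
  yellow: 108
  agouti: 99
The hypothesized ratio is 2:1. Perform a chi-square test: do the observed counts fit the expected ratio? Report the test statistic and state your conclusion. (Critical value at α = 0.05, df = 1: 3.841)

Total ratio parts = 3. Expected numbers out of 207:
  yellow: 207 × 2/3 = 138
  agouti: 207 × 1/3 = 69
χ² = Σ (O − E)² / E
  yellow: (108 − 138)² / 138 = 6.5217
  agouti: (99 − 69)² / 69 = 13.0435
χ² = 6.5217 + 13.0435 = 19.5652 ≈ 19.565
Degrees of freedom = 2 − 1 = 1; critical value at α = 0.05 is 3.841.
Since 19.565 > 3.841, we reject the null hypothesis — the data do not fit the 2:1 ratio.

19.565; not consistent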